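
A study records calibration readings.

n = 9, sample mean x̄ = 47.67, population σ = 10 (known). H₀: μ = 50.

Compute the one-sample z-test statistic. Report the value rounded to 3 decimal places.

SE = σ/√n = 10/√9 = 3.3333
z = (x̄−μ₀)/SE = (47.67−50)/3.3333 = -0.6990

test statistic = -0.699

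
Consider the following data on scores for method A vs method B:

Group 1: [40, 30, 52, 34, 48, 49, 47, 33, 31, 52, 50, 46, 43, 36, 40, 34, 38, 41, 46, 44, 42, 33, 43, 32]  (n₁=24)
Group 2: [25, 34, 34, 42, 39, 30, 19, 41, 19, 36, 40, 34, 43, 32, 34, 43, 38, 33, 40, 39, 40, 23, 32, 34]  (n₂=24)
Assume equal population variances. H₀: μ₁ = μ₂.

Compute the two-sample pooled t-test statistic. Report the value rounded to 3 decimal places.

x̄₁=41.000, s₁=6.928, n₁=24
x̄₂=34.333, s₂=7.001, n₂=24
s_p² = [23·6.928² + 23·7.001²]/46 = 48.5072
SE = √(s_p²·(1/24+1/24)) = 2.0105
t = (41.000−34.333)/2.0105 = 3.3159
df = 46

test statistic = 3.316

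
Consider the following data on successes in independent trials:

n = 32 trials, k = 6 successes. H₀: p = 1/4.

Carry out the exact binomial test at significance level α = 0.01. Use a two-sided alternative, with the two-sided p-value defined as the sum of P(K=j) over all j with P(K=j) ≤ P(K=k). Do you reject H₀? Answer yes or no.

Exact binomial: n=32, k=6, p₀=1/4=0.2500
P(X=j) = C(n,j)·p₀^j·(1−p₀)^(n−j); p = Σ P(X=j) over j with P(X=j) ≤ P(X=6)
p-value (two-sided) = 0.54121
At α=0.01: p ≥ α → fail to reject H₀

reject H₀: no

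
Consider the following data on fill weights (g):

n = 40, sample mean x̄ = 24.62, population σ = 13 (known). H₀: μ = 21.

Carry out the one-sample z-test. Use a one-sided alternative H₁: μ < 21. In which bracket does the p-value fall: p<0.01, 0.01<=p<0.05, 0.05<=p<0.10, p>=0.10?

p-value bracket: p>=0.10

SE = σ/√n = 13/√40 = 2.0555
z = (x̄−μ₀)/SE = (24.62−21)/2.0555 = 1.7611
p-value (one-sided, H₁ less) = 0.96089
→ bracket: p>=0.10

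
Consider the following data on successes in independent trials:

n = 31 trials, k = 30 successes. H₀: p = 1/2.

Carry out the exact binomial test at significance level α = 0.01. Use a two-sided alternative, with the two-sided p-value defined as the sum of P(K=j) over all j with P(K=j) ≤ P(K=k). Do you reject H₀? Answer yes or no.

Exact binomial: n=31, k=30, p₀=1/2=0.5000
P(X=j) = C(n,j)·p₀^j·(1−p₀)^(n−j); p = Σ P(X=j) over j with P(X=j) ≤ P(X=30)
p-value (two-sided) = 0.00000
At α=0.01: p < α → reject H₀

reject H₀: yes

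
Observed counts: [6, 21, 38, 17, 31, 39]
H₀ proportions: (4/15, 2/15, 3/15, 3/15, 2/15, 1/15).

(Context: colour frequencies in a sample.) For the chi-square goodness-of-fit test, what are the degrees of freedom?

df = k − 1 = 6 − 1 = 5

degrees of freedom = 5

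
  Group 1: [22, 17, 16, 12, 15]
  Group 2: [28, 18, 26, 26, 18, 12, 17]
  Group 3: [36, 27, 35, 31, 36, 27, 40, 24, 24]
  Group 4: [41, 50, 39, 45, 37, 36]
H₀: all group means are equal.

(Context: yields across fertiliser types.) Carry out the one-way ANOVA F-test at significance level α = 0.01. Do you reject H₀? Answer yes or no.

reject H₀: yes

Group means [16.40, 20.71, 31.11, 41.33], grand mean 27.963
SSB = Σnᵢ(x̄ᵢ−x̄)² = 2198.112; SSW = ΣΣ(x−x̄ᵢ)² = 684.851
MSB = 2198.112/3 = 732.7041; MSW = 684.851/23 = 29.7761
F = MSB/MSW = 24.6071
df = (3, 23)
p-value (upper-tail) = 0.00000
At α=0.01: p < α → reject H₀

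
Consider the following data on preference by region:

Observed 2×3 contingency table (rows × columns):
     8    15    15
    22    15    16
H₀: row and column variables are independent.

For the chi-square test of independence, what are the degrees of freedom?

df = (r−1)(c−1) = (2−1)·(3−1) = 2

degrees of freedom = 2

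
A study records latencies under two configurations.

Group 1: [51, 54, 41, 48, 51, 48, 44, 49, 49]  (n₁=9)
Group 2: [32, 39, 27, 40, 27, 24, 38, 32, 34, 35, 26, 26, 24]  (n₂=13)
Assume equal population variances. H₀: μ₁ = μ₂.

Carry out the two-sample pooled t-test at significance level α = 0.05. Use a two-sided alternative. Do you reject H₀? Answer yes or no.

x̄₁=48.333, s₁=3.873, n₁=9
x̄₂=31.077, s₂=5.780, n₂=13
s_p² = [8·3.873² + 12·5.780²]/20 = 26.0462
SE = √(s_p²·(1/9+1/13)) = 2.2130
t = (48.333−31.077)/2.2130 = 7.7976
df = 20
p-value (two-sided) = 0.00000
At α=0.05: p < α → reject H₀

reject H₀: yes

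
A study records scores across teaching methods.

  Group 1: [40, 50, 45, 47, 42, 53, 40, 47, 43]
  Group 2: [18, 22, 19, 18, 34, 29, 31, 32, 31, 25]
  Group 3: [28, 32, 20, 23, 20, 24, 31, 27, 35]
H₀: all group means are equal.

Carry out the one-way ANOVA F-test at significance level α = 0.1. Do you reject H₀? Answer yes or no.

Group means [45.22, 25.90, 26.67], grand mean 32.357
SSB = Σnᵢ(x̄ᵢ−x̄)² = 2197.973; SSW = ΣΣ(x−x̄ᵢ)² = 740.456
MSB = 2197.973/2 = 1098.9865; MSW = 740.456/25 = 29.6182
F = MSB/MSW = 37.1051
df = (2, 25)
p-value (upper-tail) = 0.00000
At α=0.1: p < α → reject H₀

reject H₀: yes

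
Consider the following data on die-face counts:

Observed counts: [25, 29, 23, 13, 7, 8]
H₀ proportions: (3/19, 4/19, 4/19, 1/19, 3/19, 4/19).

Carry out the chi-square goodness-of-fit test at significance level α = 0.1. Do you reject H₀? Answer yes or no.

n = 105; E_i = n·p_i = [16.58, 22.11, 22.11, 5.53, 16.58, 22.11]
χ² = (25−16.58)²/16.58 + (29−22.11)²/22.11 + (23−22.11)²/22.11 + (13−5.53)²/5.53 + (7−16.58)²/16.58 + (8−22.11)²/22.11 = 31.1063
df = 5
p-value (upper-tail) = 0.00001
At α=0.1: p < α → reject H₀

reject H₀: yes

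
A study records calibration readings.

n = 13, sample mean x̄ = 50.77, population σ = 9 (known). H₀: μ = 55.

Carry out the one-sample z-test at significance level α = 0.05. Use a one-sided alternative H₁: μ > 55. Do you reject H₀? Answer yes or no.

SE = σ/√n = 9/√13 = 2.4962
z = (x̄−μ₀)/SE = (50.77−55)/2.4962 = -1.6946
p-value (one-sided, H₁ greater) = 0.95493
At α=0.05: p ≥ α → fail to reject H₀

reject H₀: no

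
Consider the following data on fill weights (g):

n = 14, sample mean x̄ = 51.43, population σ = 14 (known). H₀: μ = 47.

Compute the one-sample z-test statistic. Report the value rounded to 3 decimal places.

SE = σ/√n = 14/√14 = 3.7417
z = (x̄−μ₀)/SE = (51.43−47)/3.7417 = 1.1840

test statistic = 1.184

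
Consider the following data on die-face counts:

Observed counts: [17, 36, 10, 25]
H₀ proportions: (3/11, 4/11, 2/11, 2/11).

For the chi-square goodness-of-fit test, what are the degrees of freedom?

degrees of freedom = 3

df = k − 1 = 4 − 1 = 3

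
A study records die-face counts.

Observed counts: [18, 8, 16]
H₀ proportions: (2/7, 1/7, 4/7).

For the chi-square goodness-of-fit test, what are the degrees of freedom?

df = k − 1 = 3 − 1 = 2

degrees of freedom = 2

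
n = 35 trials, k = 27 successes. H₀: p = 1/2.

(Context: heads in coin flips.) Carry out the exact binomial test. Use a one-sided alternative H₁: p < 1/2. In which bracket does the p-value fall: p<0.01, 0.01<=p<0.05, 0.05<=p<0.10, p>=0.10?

Exact binomial: n=35, k=27, p₀=1/2=0.5000
P(X≤27) from Σ C(n,i)·p₀^i·(1−p₀)^(n−i)
p-value (one-sided, H₁ less) = 0.99975
→ bracket: p>=0.10

p-value bracket: p>=0.10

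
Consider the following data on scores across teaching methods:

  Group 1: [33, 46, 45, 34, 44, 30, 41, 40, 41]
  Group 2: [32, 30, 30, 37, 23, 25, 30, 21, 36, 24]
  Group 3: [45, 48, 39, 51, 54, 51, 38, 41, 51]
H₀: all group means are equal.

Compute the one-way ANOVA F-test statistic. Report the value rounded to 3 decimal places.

Group means [39.33, 28.80, 46.44], grand mean 37.857
SSB = Σnᵢ(x̄ᵢ−x̄)² = 1503.606; SSW = ΣΣ(x−x̄ᵢ)² = 805.822
MSB = 1503.606/2 = 751.8032; MSW = 805.822/25 = 32.2329
F = MSB/MSW = 23.3241
df = (2, 25)

test statistic = 23.324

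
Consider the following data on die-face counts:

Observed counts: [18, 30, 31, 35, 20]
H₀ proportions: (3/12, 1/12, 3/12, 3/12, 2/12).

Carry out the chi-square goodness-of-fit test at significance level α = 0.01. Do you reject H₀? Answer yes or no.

n = 134; E_i = n·p_i = [33.50, 11.17, 33.50, 33.50, 22.33]
χ² = (18−33.50)²/33.50 + (30−11.17)²/11.17 + (31−33.50)²/33.50 + (35−33.50)²/33.50 + (20−22.33)²/22.33 = 39.4328
df = 4
p-value (upper-tail) = 0.00000
At α=0.01: p < α → reject H₀

reject H₀: yes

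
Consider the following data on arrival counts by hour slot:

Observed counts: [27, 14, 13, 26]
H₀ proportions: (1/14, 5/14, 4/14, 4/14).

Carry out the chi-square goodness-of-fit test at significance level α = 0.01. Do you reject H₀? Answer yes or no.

n = 80; E_i = n·p_i = [5.71, 28.57, 22.86, 22.86]
χ² = (27−5.71)²/5.71 + (14−28.57)²/28.57 + (13−22.86)²/22.86 + (26−22.86)²/22.86 = 91.4038
df = 3
p-value (upper-tail) = 0.00000
At α=0.01: p < α → reject H₀

reject H₀: yes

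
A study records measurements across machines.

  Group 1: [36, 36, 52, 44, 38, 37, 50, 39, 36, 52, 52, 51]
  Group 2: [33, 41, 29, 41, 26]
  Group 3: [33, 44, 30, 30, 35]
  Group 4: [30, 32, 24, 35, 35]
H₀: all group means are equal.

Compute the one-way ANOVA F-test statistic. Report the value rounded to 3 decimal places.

test statistic = 5.855

Group means [43.58, 34.00, 34.40, 31.20], grand mean 37.815
SSB = Σnᵢ(x̄ᵢ−x̄)² = 749.157; SSW = ΣΣ(x−x̄ᵢ)² = 980.917
MSB = 749.157/3 = 249.7191; MSW = 980.917/23 = 42.6486
F = MSB/MSW = 5.8553
df = (3, 23)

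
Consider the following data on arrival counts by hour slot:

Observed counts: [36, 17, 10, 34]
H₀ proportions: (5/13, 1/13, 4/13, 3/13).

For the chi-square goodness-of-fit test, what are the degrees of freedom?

df = k − 1 = 4 − 1 = 3

degrees of freedom = 3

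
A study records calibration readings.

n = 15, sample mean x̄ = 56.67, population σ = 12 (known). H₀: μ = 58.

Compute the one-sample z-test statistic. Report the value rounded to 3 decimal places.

SE = σ/√n = 12/√15 = 3.0984
z = (x̄−μ₀)/SE = (56.67−58)/3.0984 = -0.4293

test statistic = -0.429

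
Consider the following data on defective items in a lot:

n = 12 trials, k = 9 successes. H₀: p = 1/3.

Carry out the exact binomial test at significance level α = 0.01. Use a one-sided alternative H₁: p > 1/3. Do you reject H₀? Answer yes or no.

reject H₀: yes

Exact binomial: n=12, k=9, p₀=1/3=0.3333
P(X≥9) from Σ C(n,i)·p₀^i·(1−p₀)^(n−i)
p-value (one-sided, H₁ greater) = 0.00386
At α=0.01: p < α → reject H₀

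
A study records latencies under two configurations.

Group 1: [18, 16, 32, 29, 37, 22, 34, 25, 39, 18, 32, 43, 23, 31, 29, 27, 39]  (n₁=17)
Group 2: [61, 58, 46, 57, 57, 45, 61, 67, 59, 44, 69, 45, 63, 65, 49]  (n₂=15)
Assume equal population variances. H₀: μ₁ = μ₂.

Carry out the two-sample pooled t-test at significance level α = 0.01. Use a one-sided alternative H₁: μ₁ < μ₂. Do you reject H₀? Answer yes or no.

reject H₀: yes

x̄₁=29.059, s₁=7.996, n₁=17
x̄₂=56.400, s₂=8.526, n₂=15
s_p² = [16·7.996² + 14·8.526²]/30 = 68.0180
SE = √(s_p²·(1/17+1/15)) = 2.9216
t = (29.059−56.400)/2.9216 = -9.3584
df = 30
p-value (one-sided, H₁ less) = 0.00000
At α=0.01: p < α → reject H₀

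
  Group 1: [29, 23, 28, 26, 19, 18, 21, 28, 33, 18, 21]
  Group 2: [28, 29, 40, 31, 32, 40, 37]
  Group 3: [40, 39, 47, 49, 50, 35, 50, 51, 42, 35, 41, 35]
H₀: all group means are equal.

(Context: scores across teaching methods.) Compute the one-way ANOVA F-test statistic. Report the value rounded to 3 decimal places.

Group means [24.00, 33.86, 42.83], grand mean 33.833
SSB = Σnᵢ(x̄ᵢ−x̄)² = 2035.643; SSW = ΣΣ(x−x̄ᵢ)² = 848.524
MSB = 2035.643/2 = 1017.8214; MSW = 848.524/27 = 31.4268
F = MSB/MSW = 32.3870
df = (2, 27)

test statistic = 32.387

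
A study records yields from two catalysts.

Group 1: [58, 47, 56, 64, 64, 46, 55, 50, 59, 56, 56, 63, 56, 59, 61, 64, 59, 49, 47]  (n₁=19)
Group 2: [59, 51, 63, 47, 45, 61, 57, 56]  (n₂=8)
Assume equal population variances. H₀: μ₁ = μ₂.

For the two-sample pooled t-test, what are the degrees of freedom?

degrees of freedom = 25

df = n₁ + n₂ − 2 = 19 + 8 − 2 = 25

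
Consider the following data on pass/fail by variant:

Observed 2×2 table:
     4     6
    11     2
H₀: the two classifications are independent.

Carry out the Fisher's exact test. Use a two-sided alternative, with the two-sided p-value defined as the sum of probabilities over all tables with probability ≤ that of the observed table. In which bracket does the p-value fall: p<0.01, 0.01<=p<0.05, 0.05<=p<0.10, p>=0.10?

Margins: r₁=10, r₂=13, c₁=15, c₂=8, n=23
p_obs = C(10,4)·C(13,11)/C(23,15); sum pmf over tables with pmf ≤ p_obs
p-value (two-sided) = 0.03931
→ bracket: 0.01<=p<0.05

p-value bracket: 0.01<=p<0.05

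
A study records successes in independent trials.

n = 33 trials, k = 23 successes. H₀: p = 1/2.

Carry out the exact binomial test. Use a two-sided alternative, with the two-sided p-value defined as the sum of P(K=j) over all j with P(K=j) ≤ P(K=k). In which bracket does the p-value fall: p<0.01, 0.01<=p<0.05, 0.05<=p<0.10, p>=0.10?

Exact binomial: n=33, k=23, p₀=1/2=0.5000
P(X=j) = C(n,j)·p₀^j·(1−p₀)^(n−j); p = Σ P(X=j) over j with P(X=j) ≤ P(X=23)
p-value (two-sided) = 0.03508
→ bracket: 0.01<=p<0.05

p-value bracket: 0.01<=p<0.05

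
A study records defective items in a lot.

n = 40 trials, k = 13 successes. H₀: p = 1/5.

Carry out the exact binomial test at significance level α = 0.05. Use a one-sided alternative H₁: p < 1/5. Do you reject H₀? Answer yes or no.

reject H₀: no

Exact binomial: n=40, k=13, p₀=1/5=0.2000
P(X≤13) from Σ C(n,i)·p₀^i·(1−p₀)^(n−i)
p-value (one-sided, H₁ less) = 0.98059
At α=0.05: p ≥ α → fail to reject H₀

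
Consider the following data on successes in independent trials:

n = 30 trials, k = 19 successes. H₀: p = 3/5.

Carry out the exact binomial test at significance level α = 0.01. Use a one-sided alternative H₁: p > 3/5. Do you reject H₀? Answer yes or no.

reject H₀: no

Exact binomial: n=30, k=19, p₀=3/5=0.6000
P(X≥19) from Σ C(n,i)·p₀^i·(1−p₀)^(n−i)
p-value (one-sided, H₁ greater) = 0.43109
At α=0.01: p ≥ α → fail to reject H₀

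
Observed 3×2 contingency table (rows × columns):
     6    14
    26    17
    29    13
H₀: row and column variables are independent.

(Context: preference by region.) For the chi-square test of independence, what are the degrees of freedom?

degrees of freedom = 2

df = (r−1)(c−1) = (3−1)·(2−1) = 2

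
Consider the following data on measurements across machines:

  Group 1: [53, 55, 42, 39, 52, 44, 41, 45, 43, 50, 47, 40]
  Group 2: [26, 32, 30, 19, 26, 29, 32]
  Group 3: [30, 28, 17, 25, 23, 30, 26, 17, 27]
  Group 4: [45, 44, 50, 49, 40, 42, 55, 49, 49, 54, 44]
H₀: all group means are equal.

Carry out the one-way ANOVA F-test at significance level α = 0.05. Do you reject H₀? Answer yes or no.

Group means [45.92, 27.71, 24.78, 47.36], grand mean 38.179
SSB = Σnᵢ(x̄ᵢ−x̄)² = 4029.297; SSW = ΣΣ(x−x̄ᵢ)² = 872.446
MSB = 4029.297/3 = 1343.0991; MSW = 872.446/35 = 24.9270
F = MSB/MSW = 53.8812
df = (3, 35)
p-value (upper-tail) = 0.00000
At α=0.05: p < α → reject H₀

reject H₀: yes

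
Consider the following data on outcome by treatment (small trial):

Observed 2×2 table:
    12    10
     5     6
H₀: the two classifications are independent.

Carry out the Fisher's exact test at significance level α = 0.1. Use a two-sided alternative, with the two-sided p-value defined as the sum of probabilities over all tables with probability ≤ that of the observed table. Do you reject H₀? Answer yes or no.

reject H₀: no

Margins: r₁=22, r₂=11, c₁=17, c₂=16, n=33
p_obs = C(22,12)·C(11,5)/C(33,17); sum pmf over tables with pmf ≤ p_obs
p-value (two-sided) = 0.72068
At α=0.1: p ≥ α → fail to reject H₀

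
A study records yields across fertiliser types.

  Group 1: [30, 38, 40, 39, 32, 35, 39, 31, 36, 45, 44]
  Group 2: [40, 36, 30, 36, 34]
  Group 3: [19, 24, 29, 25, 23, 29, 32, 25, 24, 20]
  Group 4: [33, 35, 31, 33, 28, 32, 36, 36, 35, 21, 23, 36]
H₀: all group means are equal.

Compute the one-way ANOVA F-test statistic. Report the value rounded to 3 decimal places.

Group means [37.18, 35.20, 25.00, 31.58], grand mean 31.947
SSB = Σnᵢ(x̄ᵢ−x̄)² = 838.542; SSW = ΣΣ(x−x̄ᵢ)² = 731.353
MSB = 838.542/3 = 279.5139; MSW = 731.353/34 = 21.5104
F = MSB/MSW = 12.9944
df = (3, 34)

test statistic = 12.994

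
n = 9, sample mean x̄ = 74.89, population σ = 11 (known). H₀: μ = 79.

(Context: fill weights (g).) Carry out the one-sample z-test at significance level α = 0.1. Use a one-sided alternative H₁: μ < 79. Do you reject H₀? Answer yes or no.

SE = σ/√n = 11/√9 = 3.6667
z = (x̄−μ₀)/SE = (74.89−79)/3.6667 = -1.1209
p-value (one-sided, H₁ less) = 0.13116
At α=0.1: p ≥ α → fail to reject H₀

reject H₀: no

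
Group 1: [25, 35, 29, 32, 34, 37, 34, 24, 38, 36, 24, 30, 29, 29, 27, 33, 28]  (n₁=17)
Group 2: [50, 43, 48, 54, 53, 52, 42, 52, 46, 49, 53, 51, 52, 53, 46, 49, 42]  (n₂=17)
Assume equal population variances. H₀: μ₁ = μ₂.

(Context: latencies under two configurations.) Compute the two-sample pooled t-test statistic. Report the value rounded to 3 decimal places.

x̄₁=30.824, s₁=4.475, n₁=17
x̄₂=49.118, s₂=4.014, n₂=17
s_p² = [16·4.475² + 16·4.014²]/32 = 18.0699
SE = √(s_p²·(1/17+1/17)) = 1.4580
t = (30.824−49.118)/1.4580 = -12.5471
df = 32

test statistic = -12.547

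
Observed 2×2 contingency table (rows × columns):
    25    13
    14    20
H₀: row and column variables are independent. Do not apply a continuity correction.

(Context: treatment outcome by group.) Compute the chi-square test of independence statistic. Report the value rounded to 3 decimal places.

test statistic = 4.379

Row totals [38, 34], col totals [39, 33], n=72
χ² = (25−20.58)²/20.58 + (13−17.42)²/17.42 + (14−18.42)²/18.42 + (20−15.58)²/15.58 = 4.3787
df = 1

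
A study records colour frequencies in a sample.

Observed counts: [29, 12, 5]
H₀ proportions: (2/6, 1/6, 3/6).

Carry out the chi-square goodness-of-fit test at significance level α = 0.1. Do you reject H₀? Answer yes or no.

reject H₀: yes

n = 46; E_i = n·p_i = [15.33, 7.67, 23.00]
χ² = (29−15.33)²/15.33 + (12−7.67)²/7.67 + (5−23.00)²/23.00 = 28.7174
df = 2
p-value (upper-tail) = 0.00000
At α=0.1: p < α → reject H₀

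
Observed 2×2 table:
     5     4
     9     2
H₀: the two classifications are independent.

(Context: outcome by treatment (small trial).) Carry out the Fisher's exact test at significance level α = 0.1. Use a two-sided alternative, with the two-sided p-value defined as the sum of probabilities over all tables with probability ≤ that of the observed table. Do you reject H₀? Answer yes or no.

Margins: r₁=9, r₂=11, c₁=14, c₂=6, n=20
p_obs = C(9,5)·C(11,9)/C(20,14); sum pmf over tables with pmf ≤ p_obs
p-value (two-sided) = 0.33591
At α=0.1: p ≥ α → fail to reject H₀

reject H₀: no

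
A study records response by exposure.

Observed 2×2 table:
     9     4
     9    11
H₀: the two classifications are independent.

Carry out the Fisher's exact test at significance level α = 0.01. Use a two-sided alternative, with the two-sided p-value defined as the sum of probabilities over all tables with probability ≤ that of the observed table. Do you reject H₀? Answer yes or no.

Margins: r₁=13, r₂=20, c₁=18, c₂=15, n=33
p_obs = C(13,9)·C(20,9)/C(33,18); sum pmf over tables with pmf ≤ p_obs
p-value (two-sided) = 0.28442
At α=0.01: p ≥ α → fail to reject H₀

reject H₀: no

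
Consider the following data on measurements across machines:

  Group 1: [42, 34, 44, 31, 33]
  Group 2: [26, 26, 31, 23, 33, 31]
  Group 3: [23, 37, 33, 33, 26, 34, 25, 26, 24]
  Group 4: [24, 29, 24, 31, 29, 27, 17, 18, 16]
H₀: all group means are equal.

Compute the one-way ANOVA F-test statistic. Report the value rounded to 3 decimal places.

Group means [36.80, 28.33, 29.00, 23.89], grand mean 28.621
SSB = Σnᵢ(x̄ᵢ−x̄)² = 537.805; SSW = ΣΣ(x−x̄ᵢ)² = 683.022
MSB = 537.805/3 = 179.2685; MSW = 683.022/25 = 27.3209
F = MSB/MSW = 6.5616
df = (3, 25)

test statistic = 6.562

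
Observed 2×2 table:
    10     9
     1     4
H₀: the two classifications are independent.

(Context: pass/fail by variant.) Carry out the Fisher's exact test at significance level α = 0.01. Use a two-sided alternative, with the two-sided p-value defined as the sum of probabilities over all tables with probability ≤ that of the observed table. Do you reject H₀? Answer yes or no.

reject H₀: no

Margins: r₁=19, r₂=5, c₁=11, c₂=13, n=24
p_obs = C(19,10)·C(5,1)/C(24,11); sum pmf over tables with pmf ≤ p_obs
p-value (two-sided) = 0.32712
At α=0.01: p ≥ α → fail to reject H₀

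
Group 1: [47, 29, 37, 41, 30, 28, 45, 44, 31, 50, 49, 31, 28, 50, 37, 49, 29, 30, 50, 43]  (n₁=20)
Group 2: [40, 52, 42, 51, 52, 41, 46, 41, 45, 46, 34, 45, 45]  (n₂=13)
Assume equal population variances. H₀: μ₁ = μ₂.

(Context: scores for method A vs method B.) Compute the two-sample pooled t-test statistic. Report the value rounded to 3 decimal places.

test statistic = -2.124

x̄₁=38.900, s₁=8.729, n₁=20
x̄₂=44.615, s₂=5.173, n₂=13
s_p² = [19·8.729² + 12·5.173²]/31 = 57.0605
SE = √(s_p²·(1/20+1/13)) = 2.6912
t = (38.900−44.615)/2.6912 = -2.1238
df = 31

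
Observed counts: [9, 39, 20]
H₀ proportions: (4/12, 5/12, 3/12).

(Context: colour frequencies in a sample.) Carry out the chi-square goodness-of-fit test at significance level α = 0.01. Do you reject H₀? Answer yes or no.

reject H₀: yes

n = 68; E_i = n·p_i = [22.67, 28.33, 17.00]
χ² = (9−22.67)²/22.67 + (39−28.33)²/28.33 + (20−17.00)²/17.00 = 12.7853
df = 2
p-value (upper-tail) = 0.00167
At α=0.01: p < α → reject H₀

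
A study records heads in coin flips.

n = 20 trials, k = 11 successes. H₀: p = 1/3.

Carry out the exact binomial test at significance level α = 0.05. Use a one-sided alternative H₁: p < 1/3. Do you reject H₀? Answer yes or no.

Exact binomial: n=20, k=11, p₀=1/3=0.3333
P(X≤11) from Σ C(n,i)·p₀^i·(1−p₀)^(n−i)
p-value (one-sided, H₁ less) = 0.98703
At α=0.05: p ≥ α → fail to reject H₀

reject H₀: no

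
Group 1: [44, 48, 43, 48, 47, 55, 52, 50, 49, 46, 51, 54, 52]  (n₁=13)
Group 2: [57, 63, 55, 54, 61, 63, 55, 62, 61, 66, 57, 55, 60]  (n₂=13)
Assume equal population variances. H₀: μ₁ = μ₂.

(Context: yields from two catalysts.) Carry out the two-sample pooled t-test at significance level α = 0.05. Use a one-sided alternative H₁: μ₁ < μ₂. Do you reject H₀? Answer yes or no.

x̄₁=49.154, s₁=3.648, n₁=13
x̄₂=59.154, s₂=3.870, n₂=13
s_p² = [12·3.648² + 12·3.870²]/24 = 14.1410
SE = √(s_p²·(1/13+1/13)) = 1.4750
t = (49.154−59.154)/1.4750 = -6.7798
df = 24
p-value (one-sided, H₁ less) = 0.00000
At α=0.05: p < α → reject H₀

reject H₀: yes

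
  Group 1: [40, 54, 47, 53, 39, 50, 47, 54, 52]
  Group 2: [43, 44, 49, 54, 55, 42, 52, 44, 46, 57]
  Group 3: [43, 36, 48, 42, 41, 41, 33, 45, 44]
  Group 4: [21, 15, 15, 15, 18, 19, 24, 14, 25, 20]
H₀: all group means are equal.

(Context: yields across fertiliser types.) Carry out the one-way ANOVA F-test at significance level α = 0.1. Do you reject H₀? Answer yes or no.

Group means [48.44, 48.60, 41.44, 18.60], grand mean 38.974
SSB = Σnᵢ(x̄ᵢ−x̄)² = 5939.729; SSW = ΣΣ(x−x̄ᵢ)² = 843.244
MSB = 5939.729/3 = 1979.9097; MSW = 843.244/34 = 24.8013
F = MSB/MSW = 79.8309
df = (3, 34)
p-value (upper-tail) = 0.00000
At α=0.1: p < α → reject H₀

reject H₀: yes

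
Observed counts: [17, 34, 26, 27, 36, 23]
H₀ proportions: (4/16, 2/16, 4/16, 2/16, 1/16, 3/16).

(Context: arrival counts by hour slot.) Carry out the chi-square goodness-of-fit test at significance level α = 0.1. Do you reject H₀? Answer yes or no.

reject H₀: yes

n = 163; E_i = n·p_i = [40.75, 20.38, 40.75, 20.38, 10.19, 30.56]
χ² = (17−40.75)²/40.75 + (34−20.38)²/20.38 + (26−40.75)²/40.75 + (27−20.38)²/20.38 + (36−10.19)²/10.19 + (23−30.56)²/30.56 = 97.7198
df = 5
p-value (upper-tail) = 0.00000
At α=0.1: p < α → reject H₀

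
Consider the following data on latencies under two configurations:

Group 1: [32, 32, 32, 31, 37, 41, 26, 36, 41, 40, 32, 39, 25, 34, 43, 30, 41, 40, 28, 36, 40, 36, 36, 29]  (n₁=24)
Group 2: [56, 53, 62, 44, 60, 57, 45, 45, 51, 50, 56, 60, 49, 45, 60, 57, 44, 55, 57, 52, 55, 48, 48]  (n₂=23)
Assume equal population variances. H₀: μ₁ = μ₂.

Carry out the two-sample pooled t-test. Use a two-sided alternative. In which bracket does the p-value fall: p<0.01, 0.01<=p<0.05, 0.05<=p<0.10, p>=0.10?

p-value bracket: p<0.01

x̄₁=34.875, s₁=5.169, n₁=24
x̄₂=52.565, s₂=5.767, n₂=23
s_p² = [23·5.169² + 22·5.767²]/45 = 29.9173
SE = √(s_p²·(1/24+1/23)) = 1.5960
t = (34.875−52.565)/1.5960 = -11.0839
df = 45
p-value (two-sided) = 0.00000
→ bracket: p<0.01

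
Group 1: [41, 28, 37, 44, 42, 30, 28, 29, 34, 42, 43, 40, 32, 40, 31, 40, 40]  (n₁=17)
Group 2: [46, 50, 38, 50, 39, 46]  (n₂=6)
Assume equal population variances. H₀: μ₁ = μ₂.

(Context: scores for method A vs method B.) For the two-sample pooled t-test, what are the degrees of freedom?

degrees of freedom = 21

df = n₁ + n₂ − 2 = 17 + 6 − 2 = 21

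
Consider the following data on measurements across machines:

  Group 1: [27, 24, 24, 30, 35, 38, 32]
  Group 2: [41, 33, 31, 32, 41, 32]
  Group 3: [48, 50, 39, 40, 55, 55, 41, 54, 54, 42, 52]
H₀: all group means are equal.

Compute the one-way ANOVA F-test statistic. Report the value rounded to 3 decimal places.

test statistic = 23.610

Group means [30.00, 35.00, 48.18], grand mean 39.583
SSB = Σnᵢ(x̄ᵢ−x̄)² = 1582.197; SSW = ΣΣ(x−x̄ᵢ)² = 703.636
MSB = 1582.197/2 = 791.0985; MSW = 703.636/21 = 33.5065
F = MSB/MSW = 23.6103
df = (2, 21)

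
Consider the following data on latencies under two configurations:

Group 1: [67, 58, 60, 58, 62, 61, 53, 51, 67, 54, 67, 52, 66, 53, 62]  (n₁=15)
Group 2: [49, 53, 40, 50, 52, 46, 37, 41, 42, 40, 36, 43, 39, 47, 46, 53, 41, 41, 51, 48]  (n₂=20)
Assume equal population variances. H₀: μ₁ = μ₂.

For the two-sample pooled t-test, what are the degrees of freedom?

degrees of freedom = 33

df = n₁ + n₂ − 2 = 15 + 20 − 2 = 33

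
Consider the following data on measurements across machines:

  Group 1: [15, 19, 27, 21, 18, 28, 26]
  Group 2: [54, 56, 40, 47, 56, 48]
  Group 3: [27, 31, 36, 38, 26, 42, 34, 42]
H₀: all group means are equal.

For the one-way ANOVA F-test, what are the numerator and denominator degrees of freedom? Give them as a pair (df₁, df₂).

k = 3 groups, N = 21 total
df = (k−1, N−k) = (3−1, 21−3) = (2, 18)

degrees of freedom = [2, 18]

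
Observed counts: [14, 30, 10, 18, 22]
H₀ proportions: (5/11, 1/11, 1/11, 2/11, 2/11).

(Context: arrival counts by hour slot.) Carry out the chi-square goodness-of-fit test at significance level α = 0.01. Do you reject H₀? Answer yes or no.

n = 94; E_i = n·p_i = [42.73, 8.55, 8.55, 17.09, 17.09]
χ² = (14−42.73)²/42.73 + (30−8.55)²/8.55 + (10−8.55)²/8.55 + (18−17.09)²/17.09 + (22−17.09)²/17.09 = 74.8851
df = 4
p-value (upper-tail) = 0.00000
At α=0.01: p < α → reject H₀

reject H₀: yes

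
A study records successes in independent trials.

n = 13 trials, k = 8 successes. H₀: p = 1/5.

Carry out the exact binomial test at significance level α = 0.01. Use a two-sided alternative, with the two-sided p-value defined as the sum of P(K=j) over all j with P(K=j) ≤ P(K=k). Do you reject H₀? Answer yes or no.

Exact binomial: n=13, k=8, p₀=1/5=0.2000
P(X=j) = C(n,j)·p₀^j·(1−p₀)^(n−j); p = Σ P(X=j) over j with P(X=j) ≤ P(X=8)
p-value (two-sided) = 0.00125
At α=0.01: p < α → reject H₀

reject H₀: yes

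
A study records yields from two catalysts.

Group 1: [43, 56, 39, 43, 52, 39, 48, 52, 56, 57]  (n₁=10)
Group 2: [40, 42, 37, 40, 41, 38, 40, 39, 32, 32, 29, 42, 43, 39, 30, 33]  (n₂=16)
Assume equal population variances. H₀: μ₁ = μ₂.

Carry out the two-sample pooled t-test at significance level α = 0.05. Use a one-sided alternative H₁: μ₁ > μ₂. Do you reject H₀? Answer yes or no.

reject H₀: yes

x̄₁=48.500, s₁=7.075, n₁=10
x̄₂=37.312, s₂=4.586, n₂=16
s_p² = [9·7.075² + 15·4.586²]/24 = 31.9141
SE = √(s_p²·(1/10+1/16)) = 2.2773
t = (48.500−37.312)/2.2773 = 4.9126
df = 24
p-value (one-sided, H₁ greater) = 0.00003
At α=0.05: p < α → reject H₀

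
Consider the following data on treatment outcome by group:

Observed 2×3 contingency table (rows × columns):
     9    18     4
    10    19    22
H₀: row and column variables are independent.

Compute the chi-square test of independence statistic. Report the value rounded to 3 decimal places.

Row totals [31, 51], col totals [19, 37, 26], n=82
χ² = (9−7.18)²/7.18 + (18−13.99)²/13.99 + (4−9.83)²/9.83 + (10−11.82)²/11.82 + (19−23.01)²/23.01 + (22−16.17)²/16.17 = 8.1479
df = 2

test statistic = 8.148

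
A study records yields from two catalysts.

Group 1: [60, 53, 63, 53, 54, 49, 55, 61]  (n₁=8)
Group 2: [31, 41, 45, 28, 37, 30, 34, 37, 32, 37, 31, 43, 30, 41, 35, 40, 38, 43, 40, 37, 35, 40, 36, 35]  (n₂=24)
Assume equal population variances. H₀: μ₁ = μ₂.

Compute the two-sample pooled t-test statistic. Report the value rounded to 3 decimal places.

test statistic = 10.262

x̄₁=56.000, s₁=4.811, n₁=8
x̄₂=36.500, s₂=4.606, n₂=24
s_p² = [7·4.811² + 23·4.606²]/30 = 21.6667
SE = √(s_p²·(1/8+1/24)) = 1.9003
t = (56.000−36.500)/1.9003 = 10.2616
df = 30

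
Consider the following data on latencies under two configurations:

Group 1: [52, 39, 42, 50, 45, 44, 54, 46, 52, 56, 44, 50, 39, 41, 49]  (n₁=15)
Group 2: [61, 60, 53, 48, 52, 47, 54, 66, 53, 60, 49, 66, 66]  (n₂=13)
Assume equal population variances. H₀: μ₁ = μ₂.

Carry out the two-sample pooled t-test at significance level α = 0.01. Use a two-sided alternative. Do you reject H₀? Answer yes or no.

reject H₀: yes

x̄₁=46.867, s₁=5.436, n₁=15
x̄₂=56.538, s₂=6.983, n₂=13
s_p² = [14·5.436² + 12·6.983²]/26 = 38.4217
SE = √(s_p²·(1/15+1/13)) = 2.3488
t = (46.867−56.538)/2.3488 = -4.1177
df = 26
p-value (two-sided) = 0.00034
At α=0.01: p < α → reject H₀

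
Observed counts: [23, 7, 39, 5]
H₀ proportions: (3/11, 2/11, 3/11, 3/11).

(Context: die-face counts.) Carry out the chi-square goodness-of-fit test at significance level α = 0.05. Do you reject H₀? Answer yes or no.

reject H₀: yes

n = 74; E_i = n·p_i = [20.18, 13.45, 20.18, 20.18]
χ² = (23−20.18)²/20.18 + (7−13.45)²/13.45 + (39−20.18)²/20.18 + (5−20.18)²/20.18 = 32.4572
df = 3
p-value (upper-tail) = 0.00000
At α=0.05: p < α → reject H₀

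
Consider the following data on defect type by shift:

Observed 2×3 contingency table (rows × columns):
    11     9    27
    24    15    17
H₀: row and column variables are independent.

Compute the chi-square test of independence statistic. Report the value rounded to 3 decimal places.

test statistic = 7.875

Row totals [47, 56], col totals [35, 24, 44], n=103
χ² = (11−15.97)²/15.97 + (9−10.95)²/10.95 + (27−20.08)²/20.08 + (24−19.03)²/19.03 + (15−13.05)²/13.05 + (17−23.92)²/23.92 = 7.8750
df = 2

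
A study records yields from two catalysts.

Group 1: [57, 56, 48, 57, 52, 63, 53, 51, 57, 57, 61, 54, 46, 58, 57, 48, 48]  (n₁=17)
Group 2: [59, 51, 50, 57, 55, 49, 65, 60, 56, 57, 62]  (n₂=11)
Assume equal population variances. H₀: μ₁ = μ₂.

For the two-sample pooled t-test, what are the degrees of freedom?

df = n₁ + n₂ − 2 = 17 + 11 − 2 = 26

degrees of freedom = 26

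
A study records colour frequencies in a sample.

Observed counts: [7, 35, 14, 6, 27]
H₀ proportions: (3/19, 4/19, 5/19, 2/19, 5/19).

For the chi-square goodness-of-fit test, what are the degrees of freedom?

df = k − 1 = 5 − 1 = 4

degrees of freedom = 4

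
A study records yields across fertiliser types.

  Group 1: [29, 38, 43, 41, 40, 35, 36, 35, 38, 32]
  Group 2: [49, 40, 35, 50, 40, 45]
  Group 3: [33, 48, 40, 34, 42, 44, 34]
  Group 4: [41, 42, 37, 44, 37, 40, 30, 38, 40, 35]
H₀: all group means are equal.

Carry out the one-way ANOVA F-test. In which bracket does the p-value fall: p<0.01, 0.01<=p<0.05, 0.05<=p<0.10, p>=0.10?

Group means [36.70, 43.17, 39.29, 38.40], grand mean 38.939
SSB = Σnᵢ(x̄ᵢ−x̄)² = 161.117; SSW = ΣΣ(x−x̄ᵢ)² = 674.762
MSB = 161.117/3 = 53.7056; MSW = 674.762/29 = 23.2677
F = MSB/MSW = 2.3082
df = (3, 29)
p-value (upper-tail) = 0.09733
→ bracket: 0.05<=p<0.10

p-value bracket: 0.05<=p<0.10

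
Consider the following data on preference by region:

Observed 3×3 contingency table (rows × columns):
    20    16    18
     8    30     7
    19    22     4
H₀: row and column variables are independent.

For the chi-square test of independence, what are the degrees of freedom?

df = (r−1)(c−1) = (3−1)·(3−1) = 4

degrees of freedom = 4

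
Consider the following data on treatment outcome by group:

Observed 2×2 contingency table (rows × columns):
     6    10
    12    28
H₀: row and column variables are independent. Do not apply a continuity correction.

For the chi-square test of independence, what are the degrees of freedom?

df = (r−1)(c−1) = (2−1)·(2−1) = 1

degrees of freedom = 1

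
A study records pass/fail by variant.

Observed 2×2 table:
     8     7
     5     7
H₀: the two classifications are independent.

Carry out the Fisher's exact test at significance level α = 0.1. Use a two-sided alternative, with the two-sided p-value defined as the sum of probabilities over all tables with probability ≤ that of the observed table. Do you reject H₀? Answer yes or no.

reject H₀: no

Margins: r₁=15, r₂=12, c₁=13, c₂=14, n=27
p_obs = C(15,8)·C(12,5)/C(27,13); sum pmf over tables with pmf ≤ p_obs
p-value (two-sided) = 0.70357
At α=0.1: p ≥ α → fail to reject H₀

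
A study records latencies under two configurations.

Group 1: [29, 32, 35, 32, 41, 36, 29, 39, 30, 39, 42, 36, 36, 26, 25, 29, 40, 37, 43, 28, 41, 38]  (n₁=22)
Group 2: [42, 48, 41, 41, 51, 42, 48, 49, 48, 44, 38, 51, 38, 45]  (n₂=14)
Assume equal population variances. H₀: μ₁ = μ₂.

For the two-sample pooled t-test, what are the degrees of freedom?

degrees of freedom = 34

df = n₁ + n₂ − 2 = 22 + 14 − 2 = 34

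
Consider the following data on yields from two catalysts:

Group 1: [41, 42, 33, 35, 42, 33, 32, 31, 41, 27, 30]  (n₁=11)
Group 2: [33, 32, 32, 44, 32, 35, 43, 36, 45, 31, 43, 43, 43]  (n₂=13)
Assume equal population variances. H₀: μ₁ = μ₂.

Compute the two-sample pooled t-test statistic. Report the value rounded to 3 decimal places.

x̄₁=35.182, s₁=5.400, n₁=11
x̄₂=37.846, s₂=5.625, n₂=13
s_p² = [10·5.400² + 12·5.625²]/22 = 30.5149
SE = √(s_p²·(1/11+1/13)) = 2.2630
t = (35.182−37.846)/2.2630 = -1.1773
df = 22

test statistic = -1.177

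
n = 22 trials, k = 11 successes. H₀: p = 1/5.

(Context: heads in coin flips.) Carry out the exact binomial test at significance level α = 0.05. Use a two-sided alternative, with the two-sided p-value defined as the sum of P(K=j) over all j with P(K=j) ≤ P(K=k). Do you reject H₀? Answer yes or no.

reject H₀: yes

Exact binomial: n=22, k=11, p₀=1/5=0.2000
P(X=j) = C(n,j)·p₀^j·(1−p₀)^(n−j); p = Σ P(X=j) over j with P(X=j) ≤ P(X=11)
p-value (two-sided) = 0.00159
At α=0.05: p < α → reject H₀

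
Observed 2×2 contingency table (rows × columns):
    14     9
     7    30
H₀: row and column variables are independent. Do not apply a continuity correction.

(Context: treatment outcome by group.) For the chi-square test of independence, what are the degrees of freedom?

degrees of freedom = 1

df = (r−1)(c−1) = (2−1)·(2−1) = 1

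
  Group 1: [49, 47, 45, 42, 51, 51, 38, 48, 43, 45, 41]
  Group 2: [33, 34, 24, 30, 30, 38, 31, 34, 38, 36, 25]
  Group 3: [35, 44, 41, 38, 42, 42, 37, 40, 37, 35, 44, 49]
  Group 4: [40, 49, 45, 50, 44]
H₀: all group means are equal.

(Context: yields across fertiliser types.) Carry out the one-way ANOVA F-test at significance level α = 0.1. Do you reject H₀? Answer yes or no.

reject H₀: yes

Group means [45.45, 32.09, 40.33, 45.60], grand mean 40.128
SSB = Σnᵢ(x̄ᵢ−x̄)² = 1172.856; SSW = ΣΣ(x−x̄ᵢ)² = 653.503
MSB = 1172.856/3 = 390.9520; MSW = 653.503/35 = 18.6715
F = MSB/MSW = 20.9384
df = (3, 35)
p-value (upper-tail) = 0.00000
At α=0.1: p < α → reject H₀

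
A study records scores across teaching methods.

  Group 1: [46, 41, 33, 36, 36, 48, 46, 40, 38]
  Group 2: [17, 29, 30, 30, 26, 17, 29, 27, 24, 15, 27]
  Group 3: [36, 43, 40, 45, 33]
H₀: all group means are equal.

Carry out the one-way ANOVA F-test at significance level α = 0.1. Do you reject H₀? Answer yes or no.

Group means [40.44, 24.64, 39.40], grand mean 33.280
SSB = Σnᵢ(x̄ᵢ−x̄)² = 1471.072; SSW = ΣΣ(x−x̄ᵢ)² = 635.968
MSB = 1471.072/2 = 735.5362; MSW = 635.968/22 = 28.9076
F = MSB/MSW = 25.4444
df = (2, 22)
p-value (upper-tail) = 0.00000
At α=0.1: p < α → reject H₀

reject H₀: yes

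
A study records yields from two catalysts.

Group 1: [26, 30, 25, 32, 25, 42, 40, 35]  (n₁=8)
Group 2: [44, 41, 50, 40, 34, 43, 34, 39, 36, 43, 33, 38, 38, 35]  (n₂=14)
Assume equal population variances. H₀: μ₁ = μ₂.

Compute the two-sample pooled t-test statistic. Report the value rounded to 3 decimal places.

test statistic = -2.978

x̄₁=31.875, s₁=6.664, n₁=8
x̄₂=39.143, s₂=4.769, n₂=14
s_p² = [7·6.664² + 13·4.769²]/20 = 30.3295
SE = √(s_p²·(1/8+1/14)) = 2.4408
t = (31.875−39.143)/2.4408 = -2.9776
df = 20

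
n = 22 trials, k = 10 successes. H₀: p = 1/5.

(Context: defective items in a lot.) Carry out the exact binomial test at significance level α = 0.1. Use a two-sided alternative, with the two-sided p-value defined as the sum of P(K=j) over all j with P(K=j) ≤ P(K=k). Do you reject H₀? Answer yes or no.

Exact binomial: n=22, k=10, p₀=1/5=0.2000
P(X=j) = C(n,j)·p₀^j·(1−p₀)^(n−j); p = Σ P(X=j) over j with P(X=j) ≤ P(X=10)
p-value (two-sided) = 0.00614
At α=0.1: p < α → reject H₀

reject H₀: yes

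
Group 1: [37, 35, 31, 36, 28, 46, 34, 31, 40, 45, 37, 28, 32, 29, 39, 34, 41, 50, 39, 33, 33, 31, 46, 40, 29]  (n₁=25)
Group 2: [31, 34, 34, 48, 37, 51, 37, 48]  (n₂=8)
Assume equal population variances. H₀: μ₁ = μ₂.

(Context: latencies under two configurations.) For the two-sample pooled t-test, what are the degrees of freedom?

df = n₁ + n₂ − 2 = 25 + 8 − 2 = 31

degrees of freedom = 31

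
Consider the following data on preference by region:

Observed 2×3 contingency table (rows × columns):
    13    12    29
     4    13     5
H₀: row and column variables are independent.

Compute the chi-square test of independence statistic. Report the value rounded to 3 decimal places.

Row totals [54, 22], col totals [17, 25, 34], n=76
χ² = (13−12.08)²/12.08 + (12−17.76)²/17.76 + (29−24.16)²/24.16 + (4−4.92)²/4.92 + (13−7.24)²/7.24 + (5−9.84)²/9.84 = 10.0548
df = 2

test statistic = 10.055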